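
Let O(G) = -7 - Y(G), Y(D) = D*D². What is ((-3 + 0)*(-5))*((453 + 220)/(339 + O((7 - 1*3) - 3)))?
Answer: 10095/331 ≈ 30.498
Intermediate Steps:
Y(D) = D³
O(G) = -7 - G³
((-3 + 0)*(-5))*((453 + 220)/(339 + O((7 - 1*3) - 3))) = ((-3 + 0)*(-5))*((453 + 220)/(339 + (-7 - ((7 - 1*3) - 3)³))) = (-3*(-5))*(673/(339 + (-7 - ((7 - 3) - 3)³))) = 15*(673/(339 + (-7 - (4 - 3)³))) = 15*(673/(339 + (-7 - 1*1³))) = 15*(673/(339 + (-7 - 1*1))) = 15*(673/(339 + (-7 - 1))) = 15*(673/(339 - 8)) = 15*(673/331) = 10095/331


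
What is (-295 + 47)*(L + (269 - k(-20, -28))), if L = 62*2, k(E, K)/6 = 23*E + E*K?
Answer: 51336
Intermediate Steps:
k(E, K) = 138*E + 6*E*K (k(E, K) = 6*(23*E + E*K) = 138*E + 6*E*K)
L = 124
(-295 + 47)*(L + (269 - k(-20, -28))) = (-295 + 47)*(124 + (269 - 6*(-20)*(23 - 28))) = -248*(124 + (269 - 6*(-20)*(-5))) = -248*(124 + (269 - 1*600)) = -248*(124 + (269 - 600)) = -248*(124 - 331) = -248*(-207) = 51336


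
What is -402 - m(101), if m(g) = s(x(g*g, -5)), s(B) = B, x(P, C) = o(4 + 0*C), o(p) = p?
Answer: -406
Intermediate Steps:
x(P, C) = 4 (x(P, C) = 4 + 0*C = 4 + 0 = 4)
m(g) = 4
-402 - m(101) = -402 - 1*4 = -402 - 4 = -406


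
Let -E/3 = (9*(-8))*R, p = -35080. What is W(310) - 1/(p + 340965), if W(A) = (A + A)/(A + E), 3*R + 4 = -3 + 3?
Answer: 94824339/3364735 ≈ 28.182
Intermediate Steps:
R = -4/3 (R = -4/3 + (-3 + 3)/3 = -4/3 + (1/3)*0 = -4/3 + 0 = -4/3 ≈ -1.3333)
E = -288 (E = -3*9*(-8)*(-4)/3 = -(-216)*(-4)/3 = -3*96 = -288)
W(A) = 2*A/(-288 + A) (W(A) = (A + A)/(A - 288) = (2*A)/(-288 + A) = 2*A/(-288 + A))
W(310) - 1/(p + 340965) = 2*310/(-288 + 310) - 1/(-35080 + 340965) = 2*310/22 - 1/305885 = 2*310*(1/22) - 1*1/305885 = 310/11 - 1/305885 = 94824339/3364735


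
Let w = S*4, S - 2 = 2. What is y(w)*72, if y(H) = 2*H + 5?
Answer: 2664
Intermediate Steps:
S = 4 (S = 2 + 2 = 4)
w = 16 (w = 4*4 = 16)
y(H) = 5 + 2*H
y(w)*72 = (5 + 2*16)*72 = (5 + 32)*72 = 37*72 = 2664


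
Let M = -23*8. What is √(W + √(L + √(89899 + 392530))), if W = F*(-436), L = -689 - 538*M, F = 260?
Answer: √(-113360 + √(98303 + √482429)) ≈ 336.22*I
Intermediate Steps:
M = -184
L = 98303 (L = -689 - 538*(-184) = -689 + 98992 = 98303)
W = -113360 (W = 260*(-436) = -113360)
√(W + √(L + √(89899 + 392530))) = √(-113360 + √(98303 + √(89899 + 392530))) = √(-113360 + √(98303 + √482429))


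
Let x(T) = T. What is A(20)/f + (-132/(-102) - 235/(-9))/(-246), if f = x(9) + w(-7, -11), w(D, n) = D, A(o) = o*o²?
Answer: 150547807/37638 ≈ 3999.9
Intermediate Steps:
A(o) = o³
f = 2 (f = 9 - 7 = 2)
A(20)/f + (-132/(-102) - 235/(-9))/(-246) = 20³/2 + (-132/(-102) - 235/(-9))/(-246) = 8000*(½) + (-132*(-1/102) - 235*(-⅑))*(-1/246) = 4000 + (22/17 + 235/9)*(-1/246) = 4000 + (4193/153)*(-1/246) = 4000 - 4193/37638 = 150547807/37638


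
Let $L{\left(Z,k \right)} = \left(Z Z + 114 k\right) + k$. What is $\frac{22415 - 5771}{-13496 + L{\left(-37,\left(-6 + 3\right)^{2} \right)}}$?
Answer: $- \frac{4161}{2773} \approx -1.5005$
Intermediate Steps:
$L{\left(Z,k \right)} = Z^{2} + 115 k$ ($L{\left(Z,k \right)} = \left(Z^{2} + 114 k\right) + k = Z^{2} + 115 k$)
$\frac{22415 - 5771}{-13496 + L{\left(-37,\left(-6 + 3\right)^{2} \right)}} = \frac{22415 - 5771}{-13496 + \left(\left(-37\right)^{2} + 115 \left(-6 + 3\right)^{2}\right)} = \frac{16644}{-13496 + \left(1369 + 115 \left(-3\right)^{2}\right)} = \frac{16644}{-13496 + \left(1369 + 115 \cdot 9\right)} = \frac{16644}{-13496 + \left(1369 + 1035\right)} = \frac{16644}{-13496 + 2404} = \frac{16644}{-11092} = 16644 \left(- \frac{1}{11092}\right) = - \frac{4161}{2773}$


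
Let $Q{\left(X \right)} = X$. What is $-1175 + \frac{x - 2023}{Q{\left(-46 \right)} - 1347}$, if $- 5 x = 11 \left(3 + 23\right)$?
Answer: $- \frac{8173474}{6965} \approx -1173.5$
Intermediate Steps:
$x = - \frac{286}{5}$ ($x = - \frac{11 \left(3 + 23\right)}{5} = - \frac{11 \cdot 26}{5} = \left(- \frac{1}{5}\right) 286 = - \frac{286}{5} \approx -57.2$)
$-1175 + \frac{x - 2023}{Q{\left(-46 \right)} - 1347} = -1175 + \frac{- \frac{286}{5} - 2023}{-46 - 1347} = -1175 - \frac{10401}{5 \left(-1393\right)} = -1175 - - \frac{10401}{6965} = -1175 + \frac{10401}{6965} = - \frac{8173474}{6965}$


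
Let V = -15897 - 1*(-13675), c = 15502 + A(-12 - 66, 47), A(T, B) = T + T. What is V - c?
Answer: -17568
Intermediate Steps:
A(T, B) = 2*T
c = 15346 (c = 15502 + 2*(-12 - 66) = 15502 + 2*(-78) = 15502 - 156 = 15346)
V = -2222 (V = -15897 + 13675 = -2222)
V - c = -2222 - 1*15346 = -2222 - 15346 = -17568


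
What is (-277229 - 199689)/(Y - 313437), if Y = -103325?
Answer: 238459/208381 ≈ 1.1443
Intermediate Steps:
(-277229 - 199689)/(Y - 313437) = (-277229 - 199689)/(-103325 - 313437) = -476918/(-416762) = -476918*(-1/416762) = 238459/208381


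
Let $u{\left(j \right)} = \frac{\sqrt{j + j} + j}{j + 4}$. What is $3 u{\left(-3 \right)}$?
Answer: $-9 + 3 i \sqrt{6} \approx -9.0 + 7.3485 i$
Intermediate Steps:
$u{\left(j \right)} = \frac{j + \sqrt{2} \sqrt{j}}{4 + j}$ ($u{\left(j \right)} = \frac{\sqrt{2 j} + j}{4 + j} = \frac{\sqrt{2} \sqrt{j} + j}{4 + j} = \frac{j + \sqrt{2} \sqrt{j}}{4 + j}$)
$3 u{\left(-3 \right)} = 3 \frac{-3 + \sqrt{2} \sqrt{-3}}{4 - 3} = 3 \frac{-3 + \sqrt{2} i \sqrt{3}}{1} = 3 \cdot 1 \left(-3 + i \sqrt{6}\right) = 3 \left(-3 + i \sqrt{6}\right) = -9 + 3 i \sqrt{6}$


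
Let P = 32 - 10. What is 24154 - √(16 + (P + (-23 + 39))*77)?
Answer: 24154 - √2942 ≈ 24100.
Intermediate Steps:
P = 22
24154 - √(16 + (P + (-23 + 39))*77) = 24154 - √(16 + (22 + (-23 + 39))*77) = 24154 - √(16 + (22 + 16)*77) = 24154 - √(16 + 38*77) = 24154 - √(16 + 2926) = 24154 - √2942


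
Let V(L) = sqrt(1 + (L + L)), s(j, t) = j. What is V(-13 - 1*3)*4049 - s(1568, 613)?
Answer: -1568 + 4049*I*sqrt(31) ≈ -1568.0 + 22544.0*I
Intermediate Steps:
V(L) = sqrt(1 + 2*L)
V(-13 - 1*3)*4049 - s(1568, 613) = sqrt(1 + 2*(-13 - 1*3))*4049 - 1*1568 = sqrt(1 + 2*(-13 - 3))*4049 - 1568 = sqrt(1 + 2*(-16))*4049 - 1568 = sqrt(1 - 32)*4049 - 1568 = sqrt(-31)*4049 - 1568 = (I*sqrt(31))*4049 - 1568 = 4049*I*sqrt(31) - 1568 = -1568 + 4049*I*sqrt(31)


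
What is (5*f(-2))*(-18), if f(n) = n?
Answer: 180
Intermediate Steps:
(5*f(-2))*(-18) = (5*(-2))*(-18) = -10*(-18) = 180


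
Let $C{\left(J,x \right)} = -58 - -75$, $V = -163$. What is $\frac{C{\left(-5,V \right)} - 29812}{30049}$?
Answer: $- \frac{29795}{30049} \approx -0.99155$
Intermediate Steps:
$C{\left(J,x \right)} = 17$ ($C{\left(J,x \right)} = -58 + 75 = 17$)
$\frac{C{\left(-5,V \right)} - 29812}{30049} = \frac{17 - 29812}{30049} = \left(-29795\right) \frac{1}{30049} = - \frac{29795}{30049}$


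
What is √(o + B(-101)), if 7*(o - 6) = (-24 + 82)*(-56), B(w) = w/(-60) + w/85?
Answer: I*√4759881/102 ≈ 21.389*I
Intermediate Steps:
B(w) = -w/204 (B(w) = w*(-1/60) + w*(1/85) = -w/60 + w/85 = -w/204)
o = -458 (o = 6 + ((-24 + 82)*(-56))/7 = 6 + (58*(-56))/7 = 6 + (⅐)*(-3248) = 6 - 464 = -458)
√(o + B(-101)) = √(-458 - 1/204*(-101)) = √(-458 + 101/204) = √(-93331/204) = I*√4759881/102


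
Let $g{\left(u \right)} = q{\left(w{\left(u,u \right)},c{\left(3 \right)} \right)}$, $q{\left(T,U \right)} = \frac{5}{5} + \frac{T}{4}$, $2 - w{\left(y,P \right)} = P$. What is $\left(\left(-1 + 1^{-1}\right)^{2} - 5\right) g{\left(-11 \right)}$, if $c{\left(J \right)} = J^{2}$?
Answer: $- \frac{85}{4} \approx -21.25$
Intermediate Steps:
$w{\left(y,P \right)} = 2 - P$
$q{\left(T,U \right)} = 1 + \frac{T}{4}$ ($q{\left(T,U \right)} = 5 \cdot \frac{1}{5} + T \frac{1}{4} = 1 + \frac{T}{4}$)
$g{\left(u \right)} = \frac{3}{2} - \frac{u}{4}$ ($g{\left(u \right)} = 1 + \frac{2 - u}{4} = 1 - \left(- \frac{1}{2} + \frac{u}{4}\right) = \frac{3}{2} - \frac{u}{4}$)
$\left(\left(-1 + 1^{-1}\right)^{2} - 5\right) g{\left(-11 \right)} = \left(\left(-1 + 1^{-1}\right)^{2} - 5\right) \left(\frac{3}{2} - - \frac{11}{4}\right) = \left(\left(-1 + 1\right)^{2} - 5\right) \left(\frac{3}{2} + \frac{11}{4}\right) = \left(0^{2} - 5\right) \frac{17}{4} = \left(0 - 5\right) \frac{17}{4} = \left(-5\right) \frac{17}{4} = - \frac{85}{4}$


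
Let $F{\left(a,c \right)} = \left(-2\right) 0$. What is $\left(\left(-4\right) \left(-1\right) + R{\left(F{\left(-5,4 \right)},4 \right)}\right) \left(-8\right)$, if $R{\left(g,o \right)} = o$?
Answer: $-64$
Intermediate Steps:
$F{\left(a,c \right)} = 0$
$\left(\left(-4\right) \left(-1\right) + R{\left(F{\left(-5,4 \right)},4 \right)}\right) \left(-8\right) = \left(\left(-4\right) \left(-1\right) + 4\right) \left(-8\right) = \left(4 + 4\right) \left(-8\right) = 8 \left(-8\right) = -64$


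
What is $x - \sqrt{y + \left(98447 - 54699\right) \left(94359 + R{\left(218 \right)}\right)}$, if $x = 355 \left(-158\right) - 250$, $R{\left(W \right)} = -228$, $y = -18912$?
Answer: $-56340 - 2 \sqrt{1029506019} \approx -1.2051 \cdot 10^{5}$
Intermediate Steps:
$x = -56340$ ($x = -56090 - 250 = -56340$)
$x - \sqrt{y + \left(98447 - 54699\right) \left(94359 + R{\left(218 \right)}\right)} = -56340 - \sqrt{-18912 + \left(98447 - 54699\right) \left(94359 - 228\right)} = -56340 - \sqrt{-18912 + 43748 \cdot 94131} = -56340 - \sqrt{-18912 + 4118042988} = -56340 - \sqrt{4118024076} = -56340 - 2 \sqrt{1029506019}$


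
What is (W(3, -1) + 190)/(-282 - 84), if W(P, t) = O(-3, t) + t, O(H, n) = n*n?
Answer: -95/183 ≈ -0.51913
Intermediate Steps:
O(H, n) = n**2
W(P, t) = t + t**2 (W(P, t) = t**2 + t = t + t**2)
(W(3, -1) + 190)/(-282 - 84) = (-(1 - 1) + 190)/(-282 - 84) = (-1*0 + 190)/(-366) = (0 + 190)*(-1/366) = 190*(-1/366) = -95/183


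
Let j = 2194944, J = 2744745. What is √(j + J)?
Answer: √4939689 ≈ 2222.5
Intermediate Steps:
√(j + J) = √(2194944 + 2744745) = √4939689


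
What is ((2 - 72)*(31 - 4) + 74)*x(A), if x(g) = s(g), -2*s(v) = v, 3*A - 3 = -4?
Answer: -908/3 ≈ -302.67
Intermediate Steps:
A = -1/3 (A = 1 + (1/3)*(-4) = 1 - 4/3 = -1/3 ≈ -0.33333)
s(v) = -v/2
x(g) = -g/2
((2 - 72)*(31 - 4) + 74)*x(A) = ((2 - 72)*(31 - 4) + 74)*(-1/2*(-1/3)) = (-70*27 + 74)*(1/6) = (-1890 + 74)*(1/6) = -1816*1/6 = -908/3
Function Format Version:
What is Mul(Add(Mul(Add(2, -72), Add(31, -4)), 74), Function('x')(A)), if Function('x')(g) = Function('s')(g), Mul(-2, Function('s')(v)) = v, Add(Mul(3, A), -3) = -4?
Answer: Rational(-908, 3) ≈ -302.67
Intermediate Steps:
A = Rational(-1, 3) (A = Add(1, Mul(Rational(1, 3), -4)) = Add(1, Rational(-4, 3)) = Rational(-1, 3) ≈ -0.33333)
Function('s')(v) = Mul(Rational(-1, 2), v)
Function('x')(g) = Mul(Rational(-1, 2), g)
Mul(Add(Mul(Add(2, -72), Add(31, -4)), 74), Function('x')(A)) = Mul(Add(Mul(Add(2, -72), Add(31, -4)), 74), Mul(Rational(-1, 2), Rational(-1, 3))) = Mul(Add(Mul(-70, 27), 74), Rational(1, 6)) = Mul(Add(-1890, 74), Rational(1, 6)) = Mul(-1816, Rational(1, 6)) = Rational(-908, 3)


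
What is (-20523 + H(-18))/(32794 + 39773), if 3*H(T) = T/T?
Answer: -61568/217701 ≈ -0.28281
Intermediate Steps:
H(T) = ⅓ (H(T) = (T/T)/3 = (⅓)*1 = ⅓)
(-20523 + H(-18))/(32794 + 39773) = (-20523 + ⅓)/(32794 + 39773) = -61568/3/72567 = -61568/3*1/72567 = -61568/217701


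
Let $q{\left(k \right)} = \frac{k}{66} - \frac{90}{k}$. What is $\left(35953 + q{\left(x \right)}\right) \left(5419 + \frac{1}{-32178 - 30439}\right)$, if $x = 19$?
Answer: $\frac{2549406463755521}{13086953} \approx 1.9481 \cdot 10^{8}$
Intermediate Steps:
$q{\left(k \right)} = - \frac{90}{k} + \frac{k}{66}$ ($q{\left(k \right)} = k \frac{1}{66} - \frac{90}{k} = \frac{k}{66} - \frac{90}{k} = - \frac{90}{k} + \frac{k}{66}$)
$\left(35953 + q{\left(x \right)}\right) \left(5419 + \frac{1}{-32178 - 30439}\right) = \left(35953 + \left(- \frac{90}{19} + \frac{1}{66} \cdot 19\right)\right) \left(5419 + \frac{1}{-32178 - 30439}\right) = \left(35953 + \left(\left(-90\right) \frac{1}{19} + \frac{19}{66}\right)\right) \left(5419 + \frac{1}{-62617}\right) = \left(35953 + \left(- \frac{90}{19} + \frac{19}{66}\right)\right) \left(5419 - \frac{1}{62617}\right) = \left(35953 - \frac{5579}{1254}\right) \frac{339321522}{62617} = \frac{45079483}{1254} \cdot \frac{339321522}{62617} = \frac{2549406463755521}{13086953}$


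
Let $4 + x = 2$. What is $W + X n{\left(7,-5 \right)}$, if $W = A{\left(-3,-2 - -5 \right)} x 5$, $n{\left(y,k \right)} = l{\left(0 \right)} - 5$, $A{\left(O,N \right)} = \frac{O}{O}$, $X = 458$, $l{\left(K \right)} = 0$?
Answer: $-2300$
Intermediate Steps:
$x = -2$ ($x = -4 + 2 = -2$)
$A{\left(O,N \right)} = 1$
$n{\left(y,k \right)} = -5$ ($n{\left(y,k \right)} = 0 - 5 = -5$)
$W = -10$ ($W = 1 \left(-2\right) 5 = \left(-2\right) 5 = -10$)
$W + X n{\left(7,-5 \right)} = -10 + 458 \left(-5\right) = -10 - 2290 = -2300$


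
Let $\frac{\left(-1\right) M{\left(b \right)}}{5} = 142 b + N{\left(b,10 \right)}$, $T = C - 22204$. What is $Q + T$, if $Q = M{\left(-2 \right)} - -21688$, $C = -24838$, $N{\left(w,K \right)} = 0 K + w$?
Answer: $-23924$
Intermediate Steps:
$N{\left(w,K \right)} = w$ ($N{\left(w,K \right)} = 0 + w = w$)
$T = -47042$ ($T = -24838 - 22204 = -47042$)
$M{\left(b \right)} = - 715 b$ ($M{\left(b \right)} = - 5 \left(142 b + b\right) = - 5 \cdot 143 b = - 715 b$)
$Q = 23118$ ($Q = \left(-715\right) \left(-2\right) - -21688 = 1430 + 21688 = 23118$)
$Q + T = 23118 - 47042 = -23924$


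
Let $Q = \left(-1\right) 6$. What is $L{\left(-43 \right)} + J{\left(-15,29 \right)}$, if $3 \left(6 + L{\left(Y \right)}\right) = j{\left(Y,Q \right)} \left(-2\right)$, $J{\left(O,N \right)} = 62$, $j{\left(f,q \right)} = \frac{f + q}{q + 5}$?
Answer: $\frac{70}{3} \approx 23.333$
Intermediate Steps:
$Q = -6$
$j{\left(f,q \right)} = \frac{f + q}{5 + q}$
$L{\left(Y \right)} = -10 + \frac{2 Y}{3}$ ($L{\left(Y \right)} = -6 + \frac{\frac{Y - 6}{5 - 6} \left(-2\right)}{3} = -6 + \frac{\frac{-6 + Y}{-1} \left(-2\right)}{3} = -6 + \frac{- (-6 + Y) \left(-2\right)}{3} = -6 + \frac{\left(6 - Y\right) \left(-2\right)}{3} = -6 + \frac{-12 + 2 Y}{3} = -6 + \left(-4 + \frac{2 Y}{3}\right) = -10 + \frac{2 Y}{3}$)
$L{\left(-43 \right)} + J{\left(-15,29 \right)} = \left(-10 + \frac{2}{3} \left(-43\right)\right) + 62 = \left(-10 - \frac{86}{3}\right) + 62 = - \frac{116}{3} + 62 = \frac{70}{3}$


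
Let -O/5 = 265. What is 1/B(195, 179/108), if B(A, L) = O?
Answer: -1/1325 ≈ -0.00075472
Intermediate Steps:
O = -1325 (O = -5*265 = -1325)
B(A, L) = -1325
1/B(195, 179/108) = 1/(-1325) = -1/1325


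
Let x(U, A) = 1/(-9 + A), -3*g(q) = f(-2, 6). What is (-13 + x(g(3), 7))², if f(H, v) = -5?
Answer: 729/4 ≈ 182.25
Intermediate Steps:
g(q) = 5/3 (g(q) = -⅓*(-5) = 5/3)
(-13 + x(g(3), 7))² = (-13 + 1/(-9 + 7))² = (-13 + 1/(-2))² = (-13 - ½)² = (-27/2)² = 729/4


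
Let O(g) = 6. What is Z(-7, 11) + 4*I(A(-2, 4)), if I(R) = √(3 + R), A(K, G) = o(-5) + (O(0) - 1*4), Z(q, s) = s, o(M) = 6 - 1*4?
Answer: 11 + 4*√7 ≈ 21.583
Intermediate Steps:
o(M) = 2 (o(M) = 6 - 4 = 2)
A(K, G) = 4 (A(K, G) = 2 + (6 - 1*4) = 2 + (6 - 4) = 2 + 2 = 4)
Z(-7, 11) + 4*I(A(-2, 4)) = 11 + 4*√(3 + 4) = 11 + 4*√7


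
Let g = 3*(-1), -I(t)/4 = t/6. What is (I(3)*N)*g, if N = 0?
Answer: 0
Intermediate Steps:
I(t) = -2*t/3 (I(t) = -4*t/6 = -2*t/3)
g = -3
(I(3)*N)*g = (-⅔*3*0)*(-3) = -2*0*(-3) = 0*(-3) = 0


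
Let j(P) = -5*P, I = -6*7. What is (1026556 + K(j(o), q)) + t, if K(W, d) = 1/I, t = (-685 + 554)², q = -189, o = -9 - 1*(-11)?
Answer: 43836113/42 ≈ 1.0437e+6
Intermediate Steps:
o = 2 (o = -9 + 11 = 2)
I = -42
t = 17161 (t = (-131)² = 17161)
K(W, d) = -1/42 (K(W, d) = 1/(-42) = -1/42)
(1026556 + K(j(o), q)) + t = (1026556 - 1/42) + 17161 = 43115351/42 + 17161 = 43836113/42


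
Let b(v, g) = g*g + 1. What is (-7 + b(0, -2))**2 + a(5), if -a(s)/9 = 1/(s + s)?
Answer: 31/10 ≈ 3.1000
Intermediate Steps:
b(v, g) = 1 + g**2 (b(v, g) = g**2 + 1 = 1 + g**2)
a(s) = -9/(2*s) (a(s) = -9/(s + s) = -9*1/(2*s) = -9/(2*s))
(-7 + b(0, -2))**2 + a(5) = (-7 + (1 + (-2)**2))**2 - 9/2/5 = (-7 + (1 + 4))**2 - 9/2*1/5 = (-7 + 5)**2 - 9/10 = (-2)**2 - 9/10 = 4 - 9/10 = 31/10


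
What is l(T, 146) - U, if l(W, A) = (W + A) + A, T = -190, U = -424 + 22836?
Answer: -22310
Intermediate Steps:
U = 22412
l(W, A) = W + 2*A (l(W, A) = (A + W) + A = W + 2*A)
l(T, 146) - U = (-190 + 2*146) - 1*22412 = (-190 + 292) - 22412 = 102 - 22412 = -22310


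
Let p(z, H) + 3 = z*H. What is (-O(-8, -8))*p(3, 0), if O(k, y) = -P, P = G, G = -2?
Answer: 6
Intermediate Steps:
p(z, H) = -3 + H*z (p(z, H) = -3 + z*H = -3 + H*z)
P = -2
O(k, y) = 2 (O(k, y) = -1*(-2) = 2)
(-O(-8, -8))*p(3, 0) = (-1*2)*(-3 + 0*3) = -2*(-3 + 0) = -2*(-3) = 6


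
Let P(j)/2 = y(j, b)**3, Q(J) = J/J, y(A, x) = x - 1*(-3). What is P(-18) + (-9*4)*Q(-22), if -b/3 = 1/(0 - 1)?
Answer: 396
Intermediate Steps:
b = 3 (b = -3/(0 - 1) = -3/(-1) = -3*(-1) = 3)
y(A, x) = 3 + x (y(A, x) = x + 3 = 3 + x)
Q(J) = 1
P(j) = 432 (P(j) = 2*(3 + 3)**3 = 2*6**3 = 2*216 = 432)
P(-18) + (-9*4)*Q(-22) = 432 - 9*4*1 = 432 - 36*1 = 432 - 36 = 396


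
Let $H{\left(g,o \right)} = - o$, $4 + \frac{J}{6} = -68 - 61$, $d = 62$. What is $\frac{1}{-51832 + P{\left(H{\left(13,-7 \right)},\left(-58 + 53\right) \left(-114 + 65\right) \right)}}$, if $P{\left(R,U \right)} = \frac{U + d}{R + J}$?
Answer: $- \frac{791}{40999419} \approx -1.9293 \cdot 10^{-5}$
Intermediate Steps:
$J = -798$ ($J = -24 + 6 \left(-68 - 61\right) = -24 + 6 \left(-129\right) = -24 - 774 = -798$)
$P{\left(R,U \right)} = \frac{62 + U}{-798 + R}$ ($P{\left(R,U \right)} = \frac{U + 62}{R - 798} = \frac{62 + U}{-798 + R}$)
$\frac{1}{-51832 + P{\left(H{\left(13,-7 \right)},\left(-58 + 53\right) \left(-114 + 65\right) \right)}} = \frac{1}{-51832 + \frac{62 + \left(-58 + 53\right) \left(-114 + 65\right)}{-798 - -7}} = \frac{1}{-51832 + \frac{62 - -245}{-798 + 7}} = \frac{1}{-51832 + \frac{62 + 245}{-791}} = \frac{1}{-51832 - \frac{307}{791}} = \frac{1}{- \frac{40999419}{791}} = - \frac{791}{40999419}$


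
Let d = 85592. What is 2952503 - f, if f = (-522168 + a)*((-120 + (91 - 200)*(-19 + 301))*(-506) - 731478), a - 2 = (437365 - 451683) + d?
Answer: 6710479794143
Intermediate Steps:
a = 71276 (a = 2 + ((437365 - 451683) + 85592) = 2 + (-14318 + 85592) = 2 + 71274 = 71276)
f = -6710476841640 (f = (-522168 + 71276)*((-120 + (91 - 200)*(-19 + 301))*(-506) - 731478) = -450892*((-120 - 109*282)*(-506) - 731478) = -450892*((-120 - 30738)*(-506) - 731478) = -450892*(-30858*(-506) - 731478) = -450892*(15614148 - 731478) = -450892*14882670 = -6710476841640)
2952503 - f = 2952503 - 1*(-6710476841640) = 2952503 + 6710476841640 = 6710479794143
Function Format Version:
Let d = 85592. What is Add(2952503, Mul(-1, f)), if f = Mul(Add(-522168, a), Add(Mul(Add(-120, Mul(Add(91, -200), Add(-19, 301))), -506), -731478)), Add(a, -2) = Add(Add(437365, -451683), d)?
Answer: 6710479794143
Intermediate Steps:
a = 71276 (a = Add(2, Add(Add(437365, -451683), 85592)) = Add(2, Add(-14318, 85592)) = Add(2, 71274) = 71276)
f = -6710476841640 (f = Mul(Add(-522168, 71276), Add(Mul(Add(-120, Mul(Add(91, -200), Add(-19, 301))), -506), -731478)) = Mul(-450892, Add(Mul(Add(-120, Mul(-109, 282)), -506), -731478)) = Mul(-450892, Add(Mul(Add(-120, -30738), -506), -731478)) = Mul(-450892, Add(Mul(-30858, -506), -731478)) = Mul(-450892, Add(15614148, -731478)) = Mul(-450892, 14882670) = -6710476841640)
Add(2952503, Mul(-1, f)) = Add(2952503, Mul(-1, -6710476841640)) = Add(2952503, 6710476841640) = 6710479794143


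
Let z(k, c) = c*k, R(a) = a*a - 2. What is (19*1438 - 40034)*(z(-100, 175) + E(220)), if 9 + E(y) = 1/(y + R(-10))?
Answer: 35389324516/159 ≈ 2.2257e+8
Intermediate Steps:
R(a) = -2 + a² (R(a) = a² - 2 = -2 + a²)
E(y) = -9 + 1/(98 + y) (E(y) = -9 + 1/(y + (-2 + (-10)²)) = -9 + 1/(y + (-2 + 100)) = -9 + 1/(y + 98) = -9 + 1/(98 + y))
(19*1438 - 40034)*(z(-100, 175) + E(220)) = (19*1438 - 40034)*(175*(-100) + (-881 - 9*220)/(98 + 220)) = (27322 - 40034)*(-17500 + (-881 - 1980)/318) = -12712*(-17500 + (1/318)*(-2861)) = -12712*(-17500 - 2861/318) = -12712*(-5567861/318) = 35389324516/159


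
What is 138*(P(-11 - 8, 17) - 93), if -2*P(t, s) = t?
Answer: -11523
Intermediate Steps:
P(t, s) = -t/2
138*(P(-11 - 8, 17) - 93) = 138*(-(-11 - 8)/2 - 93) = 138*(-½*(-19) - 93) = 138*(19/2 - 93) = 138*(-167/2) = -11523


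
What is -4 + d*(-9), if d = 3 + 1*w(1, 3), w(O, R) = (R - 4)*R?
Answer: -4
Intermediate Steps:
w(O, R) = R*(-4 + R) (w(O, R) = (-4 + R)*R = R*(-4 + R))
d = 0 (d = 3 + 1*(3*(-4 + 3)) = 3 + 1*(3*(-1)) = 3 + 1*(-3) = 3 - 3 = 0)
-4 + d*(-9) = -4 + 0*(-9) = -4 + 0 = -4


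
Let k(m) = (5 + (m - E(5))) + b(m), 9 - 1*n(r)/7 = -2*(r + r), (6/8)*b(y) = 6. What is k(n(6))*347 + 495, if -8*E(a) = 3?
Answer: 682345/8 ≈ 85293.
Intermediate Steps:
b(y) = 8 (b(y) = (4/3)*6 = 8)
n(r) = 63 + 28*r (n(r) = 63 - (-14)*(r + r) = 63 - (-14)*2*r = 63 - (-28)*r = 63 + 28*r)
E(a) = -3/8 (E(a) = -⅛*3 = -3/8)
k(m) = 107/8 + m (k(m) = (5 + (m - 1*(-3/8))) + 8 = (5 + (m + 3/8)) + 8 = (5 + (3/8 + m)) + 8 = (43/8 + m) + 8 = 107/8 + m)
k(n(6))*347 + 495 = (107/8 + (63 + 28*6))*347 + 495 = (107/8 + (63 + 168))*347 + 495 = (107/8 + 231)*347 + 495 = (1955/8)*347 + 495 = 678385/8 + 495 = 682345/8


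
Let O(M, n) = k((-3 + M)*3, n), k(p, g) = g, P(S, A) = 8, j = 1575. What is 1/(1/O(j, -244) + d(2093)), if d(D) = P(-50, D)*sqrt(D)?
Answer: 244/7974966271 + 476288*sqrt(2093)/7974966271 ≈ 0.0027323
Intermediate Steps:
d(D) = 8*sqrt(D)
O(M, n) = n
1/(1/O(j, -244) + d(2093)) = 1/(1/(-244) + 8*sqrt(2093)) = 1/(-1/244 + 8*sqrt(2093))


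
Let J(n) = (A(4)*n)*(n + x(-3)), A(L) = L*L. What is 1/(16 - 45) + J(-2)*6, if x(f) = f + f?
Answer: 44543/29 ≈ 1536.0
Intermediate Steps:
A(L) = L²
x(f) = 2*f
J(n) = 16*n*(-6 + n) (J(n) = (4²*n)*(n + 2*(-3)) = (16*n)*(n - 6) = (16*n)*(-6 + n) = 16*n*(-6 + n))
1/(16 - 45) + J(-2)*6 = 1/(16 - 45) + (16*(-2)*(-6 - 2))*6 = 1/(-29) + (16*(-2)*(-8))*6 = -1/29 + 256*6 = -1/29 + 1536 = 44543/29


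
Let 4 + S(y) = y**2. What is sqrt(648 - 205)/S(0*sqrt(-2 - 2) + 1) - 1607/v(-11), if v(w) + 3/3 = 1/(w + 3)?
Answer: 12856/9 - sqrt(443)/3 ≈ 1421.4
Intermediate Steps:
v(w) = -1 + 1/(3 + w) (v(w) = -1 + 1/(w + 3) = -1 + 1/(3 + w))
S(y) = -4 + y**2
sqrt(648 - 205)/S(0*sqrt(-2 - 2) + 1) - 1607/v(-11) = sqrt(648 - 205)/(-4 + (0*sqrt(-2 - 2) + 1)**2) - 1607*(3 - 11)/(-2 - 1*(-11)) = sqrt(443)/(-4 + (0*sqrt(-4) + 1)**2) - 1607*(-8/(-2 + 11)) = sqrt(443)/(-4 + (0*(2*I) + 1)**2) - 1607/((-1/8*9)) = sqrt(443)/(-4 + (0 + 1)**2) - 1607/(-9/8) = sqrt(443)/(-4 + 1**2) - 1607*(-8/9) = sqrt(443)/(-4 + 1) + 12856/9 = sqrt(443)/(-3) + 12856/9 = sqrt(443)*(-1/3) + 12856/9 = -sqrt(443)/3 + 12856/9 = 12856/9 - sqrt(443)/3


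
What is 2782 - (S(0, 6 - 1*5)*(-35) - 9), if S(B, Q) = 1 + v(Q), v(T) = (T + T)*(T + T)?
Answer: 2966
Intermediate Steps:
v(T) = 4*T² (v(T) = (2*T)*(2*T) = 4*T²)
S(B, Q) = 1 + 4*Q²
2782 - (S(0, 6 - 1*5)*(-35) - 9) = 2782 - ((1 + 4*(6 - 1*5)²)*(-35) - 9) = 2782 - ((1 + 4*(6 - 5)²)*(-35) - 9) = 2782 - ((1 + 4*1²)*(-35) - 9) = 2782 - ((1 + 4*1)*(-35) - 9) = 2782 - ((1 + 4)*(-35) - 9) = 2782 - (5*(-35) - 9) = 2782 - (-175 - 9) = 2782 - 1*(-184) = 2782 + 184 = 2966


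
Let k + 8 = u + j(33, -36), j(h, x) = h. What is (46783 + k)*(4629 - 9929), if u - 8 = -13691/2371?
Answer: -588231338500/2371 ≈ -2.4809e+8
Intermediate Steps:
u = 5277/2371 (u = 8 - 13691/2371 = 5277/2371 ≈ 2.2256)
k = 64552/2371 (k = -8 + (5277/2371 + 33) = -8 + 83520/2371 = 64552/2371 ≈ 27.226)
(46783 + k)*(4629 - 9929) = (46783 + 64552/2371)*(4629 - 9929) = (110987045/2371)*(-5300) = -588231338500/2371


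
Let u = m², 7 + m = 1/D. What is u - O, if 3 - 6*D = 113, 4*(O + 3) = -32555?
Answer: 99117351/12100 ≈ 8191.5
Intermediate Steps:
O = -32567/4 (O = -3 + (¼)*(-32555) = -3 - 32555/4 = -32567/4 ≈ -8141.8)
D = -55/3 (D = ½ - ⅙*113 = ½ - 113/6 = -55/3 ≈ -18.333)
m = -388/55 (m = -7 + 1/(-55/3) = -7 - 3/55 = -388/55 ≈ -7.0545)
u = 150544/3025 (u = (-388/55)² = 150544/3025 ≈ 49.767)
u - O = 150544/3025 - 1*(-32567/4) = 150544/3025 + 32567/4 = 99117351/12100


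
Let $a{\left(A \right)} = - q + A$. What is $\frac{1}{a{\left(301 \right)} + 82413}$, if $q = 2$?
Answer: $\frac{1}{82712} \approx 1.209 \cdot 10^{-5}$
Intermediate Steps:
$a{\left(A \right)} = -2 + A$ ($a{\left(A \right)} = \left(-1\right) 2 + A = -2 + A$)
$\frac{1}{a{\left(301 \right)} + 82413} = \frac{1}{\left(-2 + 301\right) + 82413} = \frac{1}{299 + 82413} = \frac{1}{82712}$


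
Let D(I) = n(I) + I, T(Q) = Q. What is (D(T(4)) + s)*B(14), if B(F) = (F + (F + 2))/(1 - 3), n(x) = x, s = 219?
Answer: -3405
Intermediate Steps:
D(I) = 2*I (D(I) = I + I = 2*I)
B(F) = -1 - F (B(F) = (F + (2 + F))/(-2) = (2 + 2*F)*(-½) = -1 - F)
(D(T(4)) + s)*B(14) = (2*4 + 219)*(-1 - 1*14) = (8 + 219)*(-1 - 14) = 227*(-15) = -3405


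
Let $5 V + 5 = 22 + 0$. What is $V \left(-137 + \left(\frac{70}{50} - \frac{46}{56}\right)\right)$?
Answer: $- \frac{324683}{700} \approx -463.83$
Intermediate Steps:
$V = \frac{17}{5}$ ($V = -1 + \frac{22 + 0}{5} = -1 + \frac{1}{5} \cdot 22 = -1 + \frac{22}{5} = \frac{17}{5} \approx 3.4$)
$V \left(-137 + \left(\frac{70}{50} - \frac{46}{56}\right)\right) = \frac{17 \left(-137 + \left(\frac{70}{50} - \frac{46}{56}\right)\right)}{5} = \frac{17 \left(-137 + \left(70 \cdot \frac{1}{50} - \frac{23}{28}\right)\right)}{5} = \frac{17 \left(-137 + \left(\frac{7}{5} - \frac{23}{28}\right)\right)}{5} = \frac{17 \left(-137 + \frac{81}{140}\right)}{5} = \frac{17}{5} \left(- \frac{19099}{140}\right) = - \frac{324683}{700}$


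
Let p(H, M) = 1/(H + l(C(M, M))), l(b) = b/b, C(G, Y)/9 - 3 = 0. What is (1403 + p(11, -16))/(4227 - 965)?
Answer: 16837/39144 ≈ 0.43013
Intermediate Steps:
C(G, Y) = 27 (C(G, Y) = 27 + 9*0 = 27 + 0 = 27)
l(b) = 1
p(H, M) = 1/(1 + H) (p(H, M) = 1/(H + 1) = 1/(1 + H))
(1403 + p(11, -16))/(4227 - 965) = (1403 + 1/(1 + 11))/(4227 - 965) = (1403 + 1/12)/3262 = (1403 + 1/12)*(1/3262) = (16837/12)*(1/3262) = 16837/39144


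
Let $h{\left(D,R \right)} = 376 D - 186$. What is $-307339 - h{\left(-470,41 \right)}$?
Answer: $-130433$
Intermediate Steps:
$h{\left(D,R \right)} = -186 + 376 D$
$-307339 - h{\left(-470,41 \right)} = -307339 - \left(-186 + 376 \left(-470\right)\right) = -307339 - \left(-186 - 176720\right) = -307339 - -176906 = -307339 + 176906 = -130433$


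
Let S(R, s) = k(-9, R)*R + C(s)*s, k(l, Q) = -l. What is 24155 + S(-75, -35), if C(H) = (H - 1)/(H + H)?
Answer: 23462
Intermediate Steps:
C(H) = (-1 + H)/(2*H) (C(H) = (-1 + H)/((2*H)) = (-1 + H)*(1/(2*H)) = (-1 + H)/(2*H))
S(R, s) = -½ + s/2 + 9*R (S(R, s) = (-1*(-9))*R + ((-1 + s)/(2*s))*s = 9*R + (-½ + s/2) = -½ + s/2 + 9*R)
24155 + S(-75, -35) = 24155 + (-½ + (½)*(-35) + 9*(-75)) = 24155 + (-½ - 35/2 - 675) = 24155 - 693 = 23462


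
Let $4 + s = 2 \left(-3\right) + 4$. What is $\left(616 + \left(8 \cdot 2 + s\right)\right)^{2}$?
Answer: $391876$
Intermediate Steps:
$s = -6$ ($s = -4 + \left(2 \left(-3\right) + 4\right) = -4 + \left(-6 + 4\right) = -4 - 2 = -6$)
$\left(616 + \left(8 \cdot 2 + s\right)\right)^{2} = \left(616 + \left(8 \cdot 2 - 6\right)\right)^{2} = \left(616 + \left(16 - 6\right)\right)^{2} = \left(616 + 10\right)^{2} = 626^{2} = 391876$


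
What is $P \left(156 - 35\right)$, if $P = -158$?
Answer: $-19118$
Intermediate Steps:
$P \left(156 - 35\right) = - 158 \left(156 - 35\right) = \left(-158\right) 121 = -19118$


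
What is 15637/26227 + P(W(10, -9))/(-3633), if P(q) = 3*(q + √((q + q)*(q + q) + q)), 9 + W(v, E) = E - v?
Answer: 2810109/4537271 - 2*√777/1211 ≈ 0.57330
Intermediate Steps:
W(v, E) = -9 + E - v (W(v, E) = -9 + (E - v) = -9 + E - v)
P(q) = 3*q + 3*√(q + 4*q²) (P(q) = 3*(q + √((2*q)*(2*q) + q)) = 3*(q + √(4*q² + q)) = 3*(q + √(q + 4*q²)) = 3*q + 3*√(q + 4*q²))
15637/26227 + P(W(10, -9))/(-3633) = 15637/26227 + (3*(-9 - 9 - 1*10) + 3*√((-9 - 9 - 1*10)*(1 + 4*(-9 - 9 - 1*10))))/(-3633) = 15637*(1/26227) + (3*(-9 - 9 - 10) + 3*√((-9 - 9 - 10)*(1 + 4*(-9 - 9 - 10))))*(-1/3633) = 15637/26227 + (3*(-28) + 3*√(-28*(1 + 4*(-28))))*(-1/3633) = 15637/26227 + (-84 + 3*√(-28*(1 - 112)))*(-1/3633) = 15637/26227 + (-84 + 3*√(-28*(-111)))*(-1/3633) = 15637/26227 + (-84 + 3*√3108)*(-1/3633) = 15637/26227 + (-84 + 3*(2*√777))*(-1/3633) = 15637/26227 + (-84 + 6*√777)*(-1/3633) = 15637/26227 + (4/173 - 2*√777/1211) = 2810109/4537271 - 2*√777/1211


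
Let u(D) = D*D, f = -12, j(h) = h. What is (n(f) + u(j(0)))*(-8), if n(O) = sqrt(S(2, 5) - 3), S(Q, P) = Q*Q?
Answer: -8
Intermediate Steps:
S(Q, P) = Q**2
n(O) = 1 (n(O) = sqrt(2**2 - 3) = sqrt(4 - 3) = sqrt(1) = 1)
u(D) = D**2
(n(f) + u(j(0)))*(-8) = (1 + 0**2)*(-8) = (1 + 0)*(-8) = 1*(-8) = -8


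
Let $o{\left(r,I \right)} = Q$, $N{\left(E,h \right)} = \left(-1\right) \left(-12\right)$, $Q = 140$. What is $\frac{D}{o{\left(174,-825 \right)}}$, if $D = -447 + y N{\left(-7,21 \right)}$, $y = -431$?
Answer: $- \frac{5619}{140} \approx -40.136$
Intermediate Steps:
$N{\left(E,h \right)} = 12$
$o{\left(r,I \right)} = 140$
$D = -5619$ ($D = -447 - 5172 = -5619$)
$\frac{D}{o{\left(174,-825 \right)}} = - \frac{5619}{140}$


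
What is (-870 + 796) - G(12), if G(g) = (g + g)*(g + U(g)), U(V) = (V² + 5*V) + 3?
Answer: -5330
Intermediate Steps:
U(V) = 3 + V² + 5*V
G(g) = 2*g*(3 + g² + 6*g) (G(g) = (g + g)*(g + (3 + g² + 5*g)) = (2*g)*(3 + g² + 6*g) = 2*g*(3 + g² + 6*g))
(-870 + 796) - G(12) = (-870 + 796) - 2*12*(3 + 12² + 6*12) = -74 - 2*12*(3 + 144 + 72) = -74 - 2*12*219 = -74 - 1*5256 = -74 - 5256 = -5330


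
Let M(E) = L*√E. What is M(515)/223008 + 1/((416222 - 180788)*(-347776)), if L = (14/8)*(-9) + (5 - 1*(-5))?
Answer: -1/81878294784 - √515/38784 ≈ -0.00058513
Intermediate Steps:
L = -23/4 (L = (14*(⅛))*(-9) + (5 + 5) = (7/4)*(-9) + 10 = -63/4 + 10 = -23/4 ≈ -5.7500)
M(E) = -23*√E/4
M(515)/223008 + 1/((416222 - 180788)*(-347776)) = -23*√515/4/223008 + 1/((416222 - 180788)*(-347776)) = -23*√515/4*(1/223008) - 1/347776/235434 = -√515/38784 + (1/235434)*(-1/347776) = -√515/38784 - 1/81878294784 = -1/81878294784 - √515/38784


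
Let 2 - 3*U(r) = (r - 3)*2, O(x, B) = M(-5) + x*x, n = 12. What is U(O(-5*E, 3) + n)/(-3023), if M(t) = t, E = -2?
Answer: 206/9069 ≈ 0.022715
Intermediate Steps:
O(x, B) = -5 + x**2 (O(x, B) = -5 + x*x = -5 + x**2)
U(r) = 8/3 - 2*r/3 (U(r) = 2/3 - (r - 3)*2/3 = 2/3 - (-3 + r)*2/3 = 2/3 - (-6 + 2*r)/3 = 2/3 + (2 - 2*r/3) = 8/3 - 2*r/3)
U(O(-5*E, 3) + n)/(-3023) = (8/3 - 2*((-5 + (-5*(-2))**2) + 12)/3)/(-3023) = (8/3 - 2*((-5 + 10**2) + 12)/3)*(-1/3023) = (8/3 - 2*((-5 + 100) + 12)/3)*(-1/3023) = (8/3 - 2*(95 + 12)/3)*(-1/3023) = (8/3 - 2/3*107)*(-1/3023) = (8/3 - 214/3)*(-1/3023) = -206/3*(-1/3023) = 206/9069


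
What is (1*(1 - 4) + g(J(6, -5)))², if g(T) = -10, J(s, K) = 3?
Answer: 169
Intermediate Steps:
(1*(1 - 4) + g(J(6, -5)))² = (1*(1 - 4) - 10)² = (1*(-3) - 10)² = (-3 - 10)² = (-13)² = 169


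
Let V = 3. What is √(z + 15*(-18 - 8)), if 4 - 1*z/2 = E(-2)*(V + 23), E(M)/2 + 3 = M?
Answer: √138 ≈ 11.747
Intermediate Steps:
E(M) = -6 + 2*M
z = 528 (z = 8 - 2*(-6 + 2*(-2))*(3 + 23) = 8 - 2*(-6 - 4)*26 = 8 - (-20)*26 = 8 - 2*(-260) = 8 + 520 = 528)
√(z + 15*(-18 - 8)) = √(528 + 15*(-18 - 8)) = √(528 + 15*(-26)) = √(528 - 390) = √138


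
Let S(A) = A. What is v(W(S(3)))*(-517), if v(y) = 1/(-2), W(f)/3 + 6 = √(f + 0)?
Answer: 517/2 ≈ 258.50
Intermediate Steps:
W(f) = -18 + 3*√f (W(f) = -18 + 3*√(f + 0) = -18 + 3*√f)
v(y) = -½
v(W(S(3)))*(-517) = -½*(-517) = 517/2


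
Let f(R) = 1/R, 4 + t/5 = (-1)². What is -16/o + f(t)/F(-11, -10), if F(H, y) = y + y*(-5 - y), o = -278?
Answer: 7339/125100 ≈ 0.058665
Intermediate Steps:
t = -15 (t = -20 + 5*(-1)² = -20 + 5*1 = -20 + 5 = -15)
-16/o + f(t)/F(-11, -10) = -16/(-278) + 1/((-15)*((-1*(-10)*(4 - 10)))) = -16*(-1/278) - 1/(15*((-1*(-10)*(-6)))) = 8/139 - 1/15/(-60) = 8/139 - 1/15*(-1/60) = 8/139 + 1/900 = 7339/125100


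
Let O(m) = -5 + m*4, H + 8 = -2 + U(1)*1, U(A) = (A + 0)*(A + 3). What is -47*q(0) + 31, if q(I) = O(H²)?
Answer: -6502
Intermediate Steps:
U(A) = A*(3 + A)
H = -6 (H = -8 + (-2 + (1*(3 + 1))*1) = -8 + (-2 + (1*4)*1) = -8 + (-2 + 4*1) = -8 + (-2 + 4) = -8 + 2 = -6)
O(m) = -5 + 4*m
q(I) = 139 (q(I) = -5 + 4*(-6)² = -5 + 4*36 = -5 + 144 = 139)
-47*q(0) + 31 = -47*139 + 31 = -6533 + 31 = -6502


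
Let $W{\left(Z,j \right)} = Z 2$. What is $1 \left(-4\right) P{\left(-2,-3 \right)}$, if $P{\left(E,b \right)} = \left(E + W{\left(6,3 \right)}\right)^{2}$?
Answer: $-400$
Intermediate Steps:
$W{\left(Z,j \right)} = 2 Z$
$P{\left(E,b \right)} = \left(12 + E\right)^{2}$ ($P{\left(E,b \right)} = \left(E + 2 \cdot 6\right)^{2} = \left(E + 12\right)^{2} = \left(12 + E\right)^{2}$)
$1 \left(-4\right) P{\left(-2,-3 \right)} = 1 \left(-4\right) \left(12 - 2\right)^{2} = - 4 \cdot 10^{2} = \left(-4\right) 100 = -400$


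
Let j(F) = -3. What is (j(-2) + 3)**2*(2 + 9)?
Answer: 0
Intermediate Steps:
(j(-2) + 3)**2*(2 + 9) = (-3 + 3)**2*(2 + 9) = 0**2*11 = 0*11 = 0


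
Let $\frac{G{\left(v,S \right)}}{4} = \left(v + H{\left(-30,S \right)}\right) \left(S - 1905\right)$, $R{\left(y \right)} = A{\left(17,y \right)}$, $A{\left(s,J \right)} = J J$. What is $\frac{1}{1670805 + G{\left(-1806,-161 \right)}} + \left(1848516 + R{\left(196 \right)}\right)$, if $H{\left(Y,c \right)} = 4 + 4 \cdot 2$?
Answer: $\frac{31127624670373}{16496421} \approx 1.8869 \cdot 10^{6}$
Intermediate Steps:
$A{\left(s,J \right)} = J^{2}$
$H{\left(Y,c \right)} = 12$ ($H{\left(Y,c \right)} = 4 + 8 = 12$)
$R{\left(y \right)} = y^{2}$
$G{\left(v,S \right)} = 4 \left(-1905 + S\right) \left(12 + v\right)$ ($G{\left(v,S \right)} = 4 \left(v + 12\right) \left(S - 1905\right) = 4 \left(12 + v\right) \left(-1905 + S\right) = 4 \left(-1905 + S\right) \left(12 + v\right)$)
$\frac{1}{1670805 + G{\left(-1806,-161 \right)}} + \left(1848516 + R{\left(196 \right)}\right) = \frac{1}{1670805 + \left(-91440 - -13761720 + 48 \left(-161\right) + 4 \left(-161\right) \left(-1806\right)\right)} + \left(1848516 + 196^{2}\right) = \frac{1}{1670805 + \left(-91440 + 13761720 - 7728 + 1163064\right)} + \left(1848516 + 38416\right) = \frac{1}{1670805 + 14825616} + 1886932 = \frac{1}{16496421} + 1886932 = \frac{31127624670373}{16496421}$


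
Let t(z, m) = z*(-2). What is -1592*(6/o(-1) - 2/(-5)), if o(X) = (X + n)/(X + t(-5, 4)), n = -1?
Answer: 211736/5 ≈ 42347.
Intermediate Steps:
t(z, m) = -2*z
o(X) = (-1 + X)/(10 + X) (o(X) = (X - 1)/(X - 2*(-5)) = (-1 + X)/(X + 10) = (-1 + X)/(10 + X))
-1592*(6/o(-1) - 2/(-5)) = -1592*(6/(((-1 - 1)/(10 - 1))) - 2/(-5)) = -1592*(6/((-2/9)) - 2*(-⅕)) = -1592*(6/(((⅑)*(-2))) + ⅖) = -1592*(6/(-2/9) + ⅖) = -1592*(6*(-9/2) + ⅖) = -1592*(-27 + ⅖) = -1592*(-133/5) = 211736/5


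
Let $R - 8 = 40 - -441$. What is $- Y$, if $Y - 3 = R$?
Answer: $-492$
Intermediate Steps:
$R = 489$ ($R = 8 + \left(40 - -441\right) = 8 + \left(40 + 441\right) = 8 + 481 = 489$)
$Y = 492$ ($Y = 3 + 489 = 492$)
$- Y = \left(-1\right) 492 = -492$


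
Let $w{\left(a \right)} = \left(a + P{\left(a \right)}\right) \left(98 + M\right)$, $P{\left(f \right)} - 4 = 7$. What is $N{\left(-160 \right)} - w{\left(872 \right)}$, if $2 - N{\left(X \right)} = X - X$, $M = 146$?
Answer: $-215450$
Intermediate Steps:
$P{\left(f \right)} = 11$ ($P{\left(f \right)} = 4 + 7 = 11$)
$w{\left(a \right)} = 2684 + 244 a$ ($w{\left(a \right)} = \left(a + 11\right) \left(98 + 146\right) = \left(11 + a\right) 244 = 2684 + 244 a$)
$N{\left(X \right)} = 2$ ($N{\left(X \right)} = 2 - \left(X - X\right) = 2 - 0 = 2 + 0 = 2$)
$N{\left(-160 \right)} - w{\left(872 \right)} = 2 - \left(2684 + 244 \cdot 872\right) = 2 - \left(2684 + 212768\right) = 2 - 215452 = -215450$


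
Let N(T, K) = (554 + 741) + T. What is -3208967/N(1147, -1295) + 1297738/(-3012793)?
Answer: -9671122391027/7357240506 ≈ -1314.5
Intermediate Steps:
N(T, K) = 1295 + T
-3208967/N(1147, -1295) + 1297738/(-3012793) = -3208967/(1295 + 1147) + 1297738/(-3012793) = -3208967/2442 + 1297738*(-1/3012793) = -3208967*1/2442 - 1297738/3012793 = -3208967/2442 - 1297738/3012793 = -9671122391027/7357240506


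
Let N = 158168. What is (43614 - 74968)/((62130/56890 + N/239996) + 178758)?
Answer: -10702195987094/61016836493963 ≈ -0.17540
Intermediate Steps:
(43614 - 74968)/((62130/56890 + N/239996) + 178758) = (43614 - 74968)/((62130/56890 + 158168/239996) + 178758) = -31354/((62130*(1/56890) + 158168*(1/239996)) + 178758) = -31354/((6213/5689 + 39542/59999) + 178758) = -31354/(597728225/341334311 + 178758) = -31354/61016836493963/341334311 = -31354*341334311/61016836493963 = -10702195987094/61016836493963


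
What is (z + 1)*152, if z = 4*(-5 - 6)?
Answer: -6536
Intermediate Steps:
z = -44 (z = 4*(-11) = -44)
(z + 1)*152 = (-44 + 1)*152 = -43*152 = -6536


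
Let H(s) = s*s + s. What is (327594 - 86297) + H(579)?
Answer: 577117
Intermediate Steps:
H(s) = s + s**2 (H(s) = s**2 + s = s + s**2)
(327594 - 86297) + H(579) = (327594 - 86297) + 579*(1 + 579) = 241297 + 579*580 = 241297 + 335820 = 577117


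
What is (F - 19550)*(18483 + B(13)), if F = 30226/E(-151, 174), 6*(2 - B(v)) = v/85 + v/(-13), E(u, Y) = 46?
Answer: -40162388957/115 ≈ -3.4924e+8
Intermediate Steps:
B(v) = 2 + 12*v/1105 (B(v) = 2 - (v/85 + v/(-13))/6 = 2 - (v*(1/85) + v*(-1/13))/6 = 2 - (v/85 - v/13)/6 = 2 - (-12)*v/1105 = 2 + 12*v/1105)
F = 15113/23 (F = 30226/46 = 30226*(1/46) = 15113/23 ≈ 657.09)
(F - 19550)*(18483 + B(13)) = (15113/23 - 19550)*(18483 + (2 + (12/1105)*13)) = -434537*(18483 + (2 + 12/85))/23 = -434537*(18483 + 182/85)/23 = -434537/23*1571237/85 = -40162388957/115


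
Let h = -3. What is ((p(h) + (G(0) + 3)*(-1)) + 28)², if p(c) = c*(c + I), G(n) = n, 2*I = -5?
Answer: 6889/4 ≈ 1722.3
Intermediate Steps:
I = -5/2 (I = (½)*(-5) = -5/2 ≈ -2.5000)
p(c) = c*(-5/2 + c) (p(c) = c*(c - 5/2) = c*(-5/2 + c))
((p(h) + (G(0) + 3)*(-1)) + 28)² = (((½)*(-3)*(-5 + 2*(-3)) + (0 + 3)*(-1)) + 28)² = (((½)*(-3)*(-5 - 6) + 3*(-1)) + 28)² = (((½)*(-3)*(-11) - 3) + 28)² = ((33/2 - 3) + 28)² = (27/2 + 28)² = (83/2)² = 6889/4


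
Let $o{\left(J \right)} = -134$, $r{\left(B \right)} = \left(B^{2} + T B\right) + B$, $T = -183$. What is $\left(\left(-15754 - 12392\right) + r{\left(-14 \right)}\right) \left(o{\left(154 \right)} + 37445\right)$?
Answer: $-947774022$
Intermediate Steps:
$r{\left(B \right)} = B^{2} - 182 B$ ($r{\left(B \right)} = \left(B^{2} - 183 B\right) + B = B^{2} - 182 B$)
$\left(\left(-15754 - 12392\right) + r{\left(-14 \right)}\right) \left(o{\left(154 \right)} + 37445\right) = \left(\left(-15754 - 12392\right) - 14 \left(-182 - 14\right)\right) \left(-134 + 37445\right) = \left(\left(-15754 - 12392\right) - -2744\right) 37311 = \left(-28146 + 2744\right) 37311 = \left(-25402\right) 37311 = -947774022$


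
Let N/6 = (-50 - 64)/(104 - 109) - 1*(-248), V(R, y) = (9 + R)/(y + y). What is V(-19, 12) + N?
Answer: 97463/60 ≈ 1624.4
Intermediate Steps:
V(R, y) = (9 + R)/(2*y) (V(R, y) = (9 + R)/((2*y)) = (9 + R)*(1/(2*y)) = (9 + R)/(2*y))
N = 8124/5 (N = 6*((-50 - 64)/(104 - 109) - 1*(-248)) = 6*(-114/(-5) + 248) = 6*(-114*(-⅕) + 248) = 6*(114/5 + 248) = 6*(1354/5) = 8124/5 ≈ 1624.8)
V(-19, 12) + N = (½)*(9 - 19)/12 + 8124/5 = (½)*(1/12)*(-10) + 8124/5 = -5/12 + 8124/5 = 97463/60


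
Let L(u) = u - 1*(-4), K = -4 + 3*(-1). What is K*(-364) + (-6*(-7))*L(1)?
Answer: 2758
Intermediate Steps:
K = -7 (K = -4 - 3 = -7)
L(u) = 4 + u (L(u) = u + 4 = 4 + u)
K*(-364) + (-6*(-7))*L(1) = -7*(-364) + (-6*(-7))*(4 + 1) = 2548 + 42*5 = 2548 + 210 = 2758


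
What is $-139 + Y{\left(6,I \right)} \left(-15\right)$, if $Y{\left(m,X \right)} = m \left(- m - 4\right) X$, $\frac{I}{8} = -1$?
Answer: $-7339$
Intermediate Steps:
$I = -8$ ($I = 8 \left(-1\right) = -8$)
$Y{\left(m,X \right)} = X m \left(-4 - m\right)$ ($Y{\left(m,X \right)} = m \left(-4 - m\right) X = X m \left(-4 - m\right)$)
$-139 + Y{\left(6,I \right)} \left(-15\right) = -139 + \left(-1\right) \left(-8\right) 6 \left(4 + 6\right) \left(-15\right) = -139 + \left(-1\right) \left(-8\right) 6 \cdot 10 \left(-15\right) = -139 + 480 \left(-15\right) = -139 - 7200 = -7339$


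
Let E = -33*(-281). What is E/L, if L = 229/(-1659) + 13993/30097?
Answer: 42091768089/1483834 ≈ 28367.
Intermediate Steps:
E = 9273
L = 16322174/49930923 (L = 229*(-1/1659) + 13993*(1/30097) = -229/1659 + 13993/30097 = 16322174/49930923 ≈ 0.32690)
E/L = 9273/(16322174/49930923) = 9273*(49930923/16322174) = 42091768089/1483834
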